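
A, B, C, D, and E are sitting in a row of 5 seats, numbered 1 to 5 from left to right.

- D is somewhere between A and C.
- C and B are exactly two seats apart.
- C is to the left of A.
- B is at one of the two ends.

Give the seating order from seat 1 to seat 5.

B, E, C, D, A

From clue 1: D is in {2,3,4}.
From clues 1–3: A is in {4,5}.
From clues 1–4: B → seat 1, E → seat 2, C → seat 3, D → seat 4, A → seat 5.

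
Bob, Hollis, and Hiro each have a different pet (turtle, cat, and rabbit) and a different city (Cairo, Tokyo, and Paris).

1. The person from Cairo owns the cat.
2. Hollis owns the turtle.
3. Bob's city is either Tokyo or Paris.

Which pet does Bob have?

rabbit

With clues 1–2, turtle is impossible for Bob's pet.
With clues 1–3, cat is impossible for Bob's pet.
That leaves rabbit.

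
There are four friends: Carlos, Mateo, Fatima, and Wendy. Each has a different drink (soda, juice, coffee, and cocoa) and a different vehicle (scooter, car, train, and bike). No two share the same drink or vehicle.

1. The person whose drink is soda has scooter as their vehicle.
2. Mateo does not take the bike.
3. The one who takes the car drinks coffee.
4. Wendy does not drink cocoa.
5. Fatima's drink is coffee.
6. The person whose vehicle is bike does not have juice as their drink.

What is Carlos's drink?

With clues 1–5, coffee is impossible for Carlos's drink.
With clues 1–6, juice and soda are impossible for Carlos's drink.
That leaves cocoa.

cocoa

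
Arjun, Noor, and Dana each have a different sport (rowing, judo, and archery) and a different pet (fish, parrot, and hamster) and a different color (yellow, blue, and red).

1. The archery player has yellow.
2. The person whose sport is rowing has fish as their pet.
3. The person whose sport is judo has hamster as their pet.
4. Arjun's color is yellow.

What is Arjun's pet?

parrot

With clues 1–4, fish and hamster are impossible for Arjun's pet.
That leaves parrot.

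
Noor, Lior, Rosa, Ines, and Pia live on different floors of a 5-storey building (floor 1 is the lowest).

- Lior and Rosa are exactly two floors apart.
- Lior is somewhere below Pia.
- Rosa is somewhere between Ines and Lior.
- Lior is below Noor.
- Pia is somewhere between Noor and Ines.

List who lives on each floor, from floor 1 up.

From clues 1–2: Lior is in {1,2,3,4}.
From clues 1–3: Lior is in {1,2,4}.
From clues 1–4: Lior → floor 1, Rosa → floor 3.
From clues 1–5: Noor → floor 2, Pia → floor 4, Ines → floor 5.

Lior, Noor, Rosa, Pia, Ines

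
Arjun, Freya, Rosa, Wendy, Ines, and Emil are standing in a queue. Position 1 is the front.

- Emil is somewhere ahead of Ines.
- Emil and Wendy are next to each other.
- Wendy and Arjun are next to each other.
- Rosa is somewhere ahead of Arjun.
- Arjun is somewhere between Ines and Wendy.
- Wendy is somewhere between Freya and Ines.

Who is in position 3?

With clues 1–3, Freya, Ines, and Rosa are ruled out for position 3.
With clues 1–5, Arjun is ruled out for position 3.
With clues 1–6, Wendy is ruled out for position 3.
So position 3 is Emil.

Emil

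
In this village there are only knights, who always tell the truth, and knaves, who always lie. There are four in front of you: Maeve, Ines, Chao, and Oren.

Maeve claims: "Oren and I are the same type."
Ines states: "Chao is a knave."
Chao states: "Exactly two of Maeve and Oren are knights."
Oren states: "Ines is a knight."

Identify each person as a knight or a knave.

Maeve: knave, Ines: knight, Chao: knave, Oren: knight

Consider Maeve. Suppose Maeve is a knight.
Then no assignment of the remaining roles makes every statement match its speaker's type — contradiction.
So Maeve is a knave.
With that fixed, Chao's statement is false, so Chao is a knave.
With that fixed, Ines's statement is true, so Ines is a knight.
With that fixed, Oren's statement is true, so Oren is a knight.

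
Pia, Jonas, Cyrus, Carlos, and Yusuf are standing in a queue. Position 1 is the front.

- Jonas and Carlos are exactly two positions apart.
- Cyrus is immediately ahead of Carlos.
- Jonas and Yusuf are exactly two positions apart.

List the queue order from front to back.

From clues 1–2: Cyrus is in {1,2,3,4}.
From clues 1–3: Yusuf → position 1, Pia → position 2, Jonas → position 3, Cyrus → position 4, Carlos → position 5.

Yusuf, Pia, Jonas, Cyrus, Carlos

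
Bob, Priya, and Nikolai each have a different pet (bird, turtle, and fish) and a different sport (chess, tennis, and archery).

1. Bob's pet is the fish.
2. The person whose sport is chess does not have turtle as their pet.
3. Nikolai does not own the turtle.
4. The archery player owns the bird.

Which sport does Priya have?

With clues 1–3, chess is impossible for Priya's sport.
With clues 1–4, archery is impossible for Priya's sport.
That leaves tennis.

tennis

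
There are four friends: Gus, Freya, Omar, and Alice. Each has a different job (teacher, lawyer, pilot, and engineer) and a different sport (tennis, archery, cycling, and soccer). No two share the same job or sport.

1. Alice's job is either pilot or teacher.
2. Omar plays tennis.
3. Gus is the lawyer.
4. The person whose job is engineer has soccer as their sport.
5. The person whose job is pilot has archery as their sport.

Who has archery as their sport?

With clues 1–2, Omar is impossible for the one with sport archery.
With clues 1–4, Freya is impossible for the one with sport archery.
With clues 1–5, Gus is impossible for the one with sport archery.
That leaves Alice.

Alice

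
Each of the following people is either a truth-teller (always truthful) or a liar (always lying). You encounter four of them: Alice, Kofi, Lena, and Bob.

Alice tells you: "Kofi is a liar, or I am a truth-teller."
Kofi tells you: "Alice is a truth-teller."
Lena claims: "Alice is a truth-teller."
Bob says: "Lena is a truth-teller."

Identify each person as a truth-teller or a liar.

Alice: truth-teller, Kofi: truth-teller, Lena: truth-teller, Bob: truth-teller

Consider Alice. Suppose Alice is a liar.
Then no assignment of the remaining roles makes every statement match its speaker's type — contradiction.
So Alice is a truth-teller.
With that fixed, Kofi's statement is true, so Kofi is a truth-teller.
With that fixed, Lena's statement is true, so Lena is a truth-teller.
With that fixed, Bob's statement is true, so Bob is a truth-teller.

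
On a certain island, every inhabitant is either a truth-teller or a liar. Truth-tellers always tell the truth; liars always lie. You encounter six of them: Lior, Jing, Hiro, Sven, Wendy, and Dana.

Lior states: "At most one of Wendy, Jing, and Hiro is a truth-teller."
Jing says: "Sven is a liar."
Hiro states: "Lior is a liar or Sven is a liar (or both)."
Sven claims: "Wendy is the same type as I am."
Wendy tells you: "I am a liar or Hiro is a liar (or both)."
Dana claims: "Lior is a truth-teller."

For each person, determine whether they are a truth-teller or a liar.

Lior: truth-teller, Jing: liar, Hiro: liar, Sven: truth-teller, Wendy: truth-teller, Dana: truth-teller

Consider Lior. Suppose Lior is a liar.
Then no assignment of the remaining roles makes every statement match its speaker's type — contradiction.
So Lior is a truth-teller.
With that fixed, Dana's statement is true, so Dana is a truth-teller.
Consider Jing. Suppose Jing is a truth-teller.
Then no assignment of the remaining roles makes every statement match its speaker's type — contradiction.
So Jing is a liar.
Consider Hiro. Suppose Hiro is a truth-teller.
Then whichever role Wendy has, Wendy's statement has the wrong truth value — contradiction.
So Hiro is a liar.
With that fixed, Wendy's statement is true, so Wendy is a truth-teller.
Consider Sven. Suppose Sven is a liar.
Then Jing's statement comes out true, contradicting Jing being a liar.
So Sven is a truth-teller.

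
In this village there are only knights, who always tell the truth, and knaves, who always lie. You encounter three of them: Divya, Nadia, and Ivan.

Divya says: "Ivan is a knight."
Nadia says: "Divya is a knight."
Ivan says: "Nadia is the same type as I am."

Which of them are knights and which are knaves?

Consider Divya. Suppose Divya is a knave.
Then no assignment of the remaining roles makes every statement match its speaker's type — contradiction.
So Divya is a knight.
With that fixed, Nadia's statement is true, so Nadia is a knight.
Consider Ivan. Suppose Ivan is a knave.
Then Divya's statement comes out false, contradicting Divya being a knight.
So Ivan is a knight.

Divya: knight, Nadia: knight, Ivan: knight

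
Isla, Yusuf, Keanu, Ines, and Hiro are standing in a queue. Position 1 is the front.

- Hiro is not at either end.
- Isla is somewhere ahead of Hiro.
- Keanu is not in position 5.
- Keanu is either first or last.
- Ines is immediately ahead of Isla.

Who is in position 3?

With clues 1–4, Keanu is ruled out for position 3.
With clues 1–5, Hiro, Ines, and Yusuf are ruled out for position 3.
So position 3 is Isla.

Isla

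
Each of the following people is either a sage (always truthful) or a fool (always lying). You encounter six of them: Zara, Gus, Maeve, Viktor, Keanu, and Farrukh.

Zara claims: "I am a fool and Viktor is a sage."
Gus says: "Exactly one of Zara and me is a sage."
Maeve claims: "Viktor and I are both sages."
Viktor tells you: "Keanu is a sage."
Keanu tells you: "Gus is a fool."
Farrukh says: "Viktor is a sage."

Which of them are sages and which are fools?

Zara: fool, Gus: sage, Maeve: fool, Viktor: fool, Keanu: fool, Farrukh: fool

Consider Zara. Suppose Zara is a sage.
Then Zara's own statement would have to be true, but it can't be — contradiction.
So Zara is a fool.
Consider Gus. Suppose Gus is a fool.
Then no assignment of the remaining roles makes every statement match its speaker's type — contradiction.
So Gus is a sage.
With that fixed, Keanu's statement is false, so Keanu is a fool.
With that fixed, Viktor's statement is false, so Viktor is a fool.
With that fixed, Farrukh's statement is false, so Farrukh is a fool.
With that fixed, Maeve's statement is false, so Maeve is a fool.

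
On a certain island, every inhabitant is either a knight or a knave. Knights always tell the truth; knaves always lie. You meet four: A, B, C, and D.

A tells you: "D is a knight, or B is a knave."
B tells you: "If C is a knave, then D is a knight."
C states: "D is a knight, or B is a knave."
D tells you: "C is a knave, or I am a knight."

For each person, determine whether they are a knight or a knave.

Consider A. Suppose A is a knave.
Then no assignment of the remaining roles makes every statement match its speaker's type — contradiction.
So A is a knight.
Consider B. Suppose B is a knave.
Then no assignment of the remaining roles makes every statement match its speaker's type — contradiction.
So B is a knight.
Consider C. Suppose C is a knave.
Then no assignment of the remaining roles makes every statement match its speaker's type — contradiction.
So C is a knight.
Consider D. Suppose D is a knave.
Then A's statement comes out false, contradicting A being a knight.
So D is a knight.

A: knight, B: knight, C: knight, D: knight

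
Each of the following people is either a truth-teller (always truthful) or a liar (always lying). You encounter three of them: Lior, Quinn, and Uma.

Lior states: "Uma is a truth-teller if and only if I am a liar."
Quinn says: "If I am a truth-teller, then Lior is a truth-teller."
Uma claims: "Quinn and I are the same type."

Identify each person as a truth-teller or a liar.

Consider Lior. Suppose Lior is a liar.
Then whichever role Quinn has, Quinn's statement has the wrong truth value — contradiction.
So Lior is a truth-teller.
With that fixed, Quinn's statement is true, so Quinn is a truth-teller.
Consider Uma. Suppose Uma is a truth-teller.
Then Lior's statement comes out false, contradicting Lior being a truth-teller.
So Uma is a liar.

Lior: truth-teller, Quinn: truth-teller, Uma: liar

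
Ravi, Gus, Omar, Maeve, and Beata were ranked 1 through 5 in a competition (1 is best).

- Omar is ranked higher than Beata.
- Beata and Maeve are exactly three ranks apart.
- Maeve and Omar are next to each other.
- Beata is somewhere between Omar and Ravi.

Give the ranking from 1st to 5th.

From clue 1: Omar is in {1,2,3,4}.
From clues 1–2: Maeve is in {1,2,5}.
From clues 1–3: Maeve is in {1,2}.
From clues 1–4: Maeve → rank 1, Omar → rank 2, Gus → rank 3, Beata → rank 4, Ravi → rank 5.

Maeve, Omar, Gus, Beata, Ravi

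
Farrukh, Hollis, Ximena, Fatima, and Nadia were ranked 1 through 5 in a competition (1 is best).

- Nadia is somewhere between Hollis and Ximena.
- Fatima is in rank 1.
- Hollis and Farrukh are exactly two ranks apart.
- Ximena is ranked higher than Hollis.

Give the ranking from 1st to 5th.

Fatima, Ximena, Farrukh, Nadia, Hollis

From clue 1: Nadia is in {2,3,4}.
From clues 1–2: Fatima → rank 1.
From clues 1–3: Farrukh is in {3,4}.
From clues 1–4: Ximena → rank 2, Farrukh → rank 3, Nadia → rank 4, Hollis → rank 5.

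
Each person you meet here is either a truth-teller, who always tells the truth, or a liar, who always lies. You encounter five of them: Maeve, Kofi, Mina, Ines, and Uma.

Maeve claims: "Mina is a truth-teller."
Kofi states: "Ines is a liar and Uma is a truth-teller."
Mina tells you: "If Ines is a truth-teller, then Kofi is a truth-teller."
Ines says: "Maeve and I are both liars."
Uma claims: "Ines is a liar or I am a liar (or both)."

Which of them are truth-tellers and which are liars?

Consider Maeve. Suppose Maeve is a liar.
Then whichever role Ines has, Ines's statement has the wrong truth value — contradiction.
So Maeve is a truth-teller.
With that fixed, Ines's statement is false, so Ines is a liar.
With that fixed, Uma's statement is true, so Uma is a truth-teller.
With that fixed, Kofi's statement is true, so Kofi is a truth-teller.
With that fixed, Mina's statement is true, so Mina is a truth-teller.

Maeve: truth-teller, Kofi: truth-teller, Mina: truth-teller, Ines: liar, Uma: truth-teller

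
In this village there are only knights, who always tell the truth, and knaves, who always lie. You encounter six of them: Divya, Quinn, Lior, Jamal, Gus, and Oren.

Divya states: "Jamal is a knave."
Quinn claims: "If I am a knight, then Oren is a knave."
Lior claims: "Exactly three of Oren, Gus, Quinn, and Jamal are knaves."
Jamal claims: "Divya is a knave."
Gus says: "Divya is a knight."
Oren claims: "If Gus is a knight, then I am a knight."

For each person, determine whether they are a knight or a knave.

Consider Divya. Suppose Divya is a knave.
Then no assignment of the remaining roles makes every statement match its speaker's type — contradiction.
So Divya is a knight.
With that fixed, Jamal's statement is false, so Jamal is a knave.
With that fixed, Gus's statement is true, so Gus is a knight.
Consider Quinn. Suppose Quinn is a knave.
Then Quinn's own statement would have to be false, but it can't be — contradiction.
So Quinn is a knight.
With that fixed, Lior's statement is false, so Lior is a knave.
Consider Oren. Suppose Oren is a knight.
Then Quinn's statement comes out false, contradicting Quinn being a knight.
So Oren is a knave.

Divya: knight, Quinn: knight, Lior: knave, Jamal: knave, Gus: knight, Oren: knave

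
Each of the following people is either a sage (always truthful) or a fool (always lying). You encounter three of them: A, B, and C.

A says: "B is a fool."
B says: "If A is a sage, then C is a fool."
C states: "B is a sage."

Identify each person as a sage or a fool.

A: fool, B: sage, C: sage

Consider A. Suppose A is a sage.
Then no assignment of the remaining roles makes every statement match its speaker's type — contradiction.
So A is a fool.
With that fixed, B's statement is true, so B is a sage.
With that fixed, C's statement is true, so C is a sage.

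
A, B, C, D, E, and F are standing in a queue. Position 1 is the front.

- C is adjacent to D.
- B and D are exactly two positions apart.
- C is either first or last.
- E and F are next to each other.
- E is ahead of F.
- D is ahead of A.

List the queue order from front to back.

From clues 1–3: B is in {3,4}.
From clues 1–4: A is in {3,4}.
From clues 1–6: C → position 1, D → position 2, A → position 3, B → position 4, E → position 5, F → position 6.

C, D, A, B, E, F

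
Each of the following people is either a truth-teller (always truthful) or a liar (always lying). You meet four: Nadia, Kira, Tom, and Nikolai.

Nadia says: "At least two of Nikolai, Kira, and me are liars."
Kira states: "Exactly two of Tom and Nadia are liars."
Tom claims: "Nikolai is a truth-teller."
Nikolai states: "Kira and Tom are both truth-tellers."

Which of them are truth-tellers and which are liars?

Nadia: truth-teller, Kira: liar, Tom: liar, Nikolai: liar

Consider Nadia. Suppose Nadia is a liar.
Then no assignment of the remaining roles makes every statement match its speaker's type — contradiction.
So Nadia is a truth-teller.
With that fixed, Kira's statement is false, so Kira is a liar.
With that fixed, Nikolai's statement is false, so Nikolai is a liar.
With that fixed, Tom's statement is false, so Tom is a liar.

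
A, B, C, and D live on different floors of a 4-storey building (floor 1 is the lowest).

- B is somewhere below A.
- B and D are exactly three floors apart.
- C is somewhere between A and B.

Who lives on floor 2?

With clues 1–2, B and D are ruled out for floor 2.
With clues 1–3, A is ruled out for floor 2.
So floor 2 is C.

C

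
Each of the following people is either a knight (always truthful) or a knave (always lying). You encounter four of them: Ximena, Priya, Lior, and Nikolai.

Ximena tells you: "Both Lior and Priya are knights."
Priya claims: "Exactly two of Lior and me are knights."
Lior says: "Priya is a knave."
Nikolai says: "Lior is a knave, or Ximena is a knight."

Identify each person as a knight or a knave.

Ximena: knave, Priya: knave, Lior: knight, Nikolai: knave

Consider Ximena. Suppose Ximena is a knight.
Then no assignment of the remaining roles makes every statement match its speaker's type — contradiction.
So Ximena is a knave.
Consider Priya. Suppose Priya is a knight.
Then no assignment of the remaining roles makes every statement match its speaker's type — contradiction.
So Priya is a knave.
With that fixed, Lior's statement is true, so Lior is a knight.
With that fixed, Nikolai's statement is false, so Nikolai is a knave.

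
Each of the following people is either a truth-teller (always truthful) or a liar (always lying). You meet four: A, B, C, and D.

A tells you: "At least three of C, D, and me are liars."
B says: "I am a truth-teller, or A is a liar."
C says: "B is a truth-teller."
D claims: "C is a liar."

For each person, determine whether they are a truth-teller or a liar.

Consider A. Suppose A is a truth-teller.
Then A's own statement would have to be true, but it can't be — contradiction.
So A is a liar.
With that fixed, B's statement is true, so B is a truth-teller.
With that fixed, C's statement is true, so C is a truth-teller.
With that fixed, D's statement is false, so D is a liar.

A: liar, B: truth-teller, C: truth-teller, D: liar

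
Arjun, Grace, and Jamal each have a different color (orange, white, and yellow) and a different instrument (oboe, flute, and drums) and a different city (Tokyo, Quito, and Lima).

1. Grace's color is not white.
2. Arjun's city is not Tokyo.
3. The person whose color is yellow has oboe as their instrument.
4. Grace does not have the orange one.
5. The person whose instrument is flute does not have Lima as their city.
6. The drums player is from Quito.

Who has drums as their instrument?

With clues 1–4, Grace is impossible for the one with instrument drums.
With clues 1–6, Jamal is impossible for the one with instrument drums.
That leaves Arjun.

Arjun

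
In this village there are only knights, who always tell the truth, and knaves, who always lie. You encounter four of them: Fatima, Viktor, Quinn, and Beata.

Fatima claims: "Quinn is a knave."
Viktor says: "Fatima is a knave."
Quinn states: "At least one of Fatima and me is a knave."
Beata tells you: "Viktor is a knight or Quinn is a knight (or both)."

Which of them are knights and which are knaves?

Consider Fatima. Suppose Fatima is a knight.
Then whichever role Quinn has, Quinn's statement has the wrong truth value — contradiction.
So Fatima is a knave.
With that fixed, Viktor's statement is true, so Viktor is a knight.
With that fixed, Quinn's statement is true, so Quinn is a knight.
With that fixed, Beata's statement is true, so Beata is a knight.

Fatima: knave, Viktor: knight, Quinn: knight, Beata: knight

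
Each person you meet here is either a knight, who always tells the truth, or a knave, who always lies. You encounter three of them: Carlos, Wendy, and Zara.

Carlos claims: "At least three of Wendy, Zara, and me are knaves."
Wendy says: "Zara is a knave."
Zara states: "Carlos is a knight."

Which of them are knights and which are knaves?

Carlos: knave, Wendy: knight, Zara: knave

Consider Carlos. Suppose Carlos is a knight.
Then Carlos's own statement would have to be true, but it can't be — contradiction.
So Carlos is a knave.
With that fixed, Zara's statement is false, so Zara is a knave.
With that fixed, Wendy's statement is true, so Wendy is a knight.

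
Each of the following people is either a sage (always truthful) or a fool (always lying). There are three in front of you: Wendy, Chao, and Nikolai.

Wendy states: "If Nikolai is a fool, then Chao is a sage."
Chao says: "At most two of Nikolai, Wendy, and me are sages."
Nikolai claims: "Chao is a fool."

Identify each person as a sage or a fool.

Wendy: sage, Chao: sage, Nikolai: fool

Consider Wendy. Suppose Wendy is a fool.
Then no assignment of the remaining roles makes every statement match its speaker's type — contradiction.
So Wendy is a sage.
Consider Chao. Suppose Chao is a fool.
Then Chao's own statement would have to be false, but it can't be — contradiction.
So Chao is a sage.
With that fixed, Nikolai's statement is false, so Nikolai is a fool.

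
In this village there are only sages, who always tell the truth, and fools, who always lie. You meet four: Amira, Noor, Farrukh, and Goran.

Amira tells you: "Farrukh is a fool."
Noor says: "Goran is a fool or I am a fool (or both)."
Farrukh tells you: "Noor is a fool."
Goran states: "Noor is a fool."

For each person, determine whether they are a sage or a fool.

Consider Amira. Suppose Amira is a fool.
Then no assignment of the remaining roles makes every statement match its speaker's type — contradiction.
So Amira is a sage.
Consider Noor. Suppose Noor is a fool.
Then Noor's own statement would have to be false, but it can't be — contradiction.
So Noor is a sage.
With that fixed, Farrukh's statement is false, so Farrukh is a fool.
With that fixed, Goran's statement is false, so Goran is a fool.

Amira: sage, Noor: sage, Farrukh: fool, Goran: fool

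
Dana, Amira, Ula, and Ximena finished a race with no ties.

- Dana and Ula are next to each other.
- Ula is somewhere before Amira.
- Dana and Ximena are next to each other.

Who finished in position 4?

With clues 1–2, Dana and Ula are ruled out for place 4.
With clues 1–3, Ximena is ruled out for place 4.
So place 4 is Amira.

Amira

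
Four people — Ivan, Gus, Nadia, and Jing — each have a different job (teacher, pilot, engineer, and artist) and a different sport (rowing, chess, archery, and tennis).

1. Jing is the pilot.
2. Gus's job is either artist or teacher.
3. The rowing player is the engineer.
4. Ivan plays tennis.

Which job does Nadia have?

engineer

Clue 1 rules out pilot for Nadia's job.
With clues 1–4, artist and teacher are impossible for Nadia's job.
That leaves engineer.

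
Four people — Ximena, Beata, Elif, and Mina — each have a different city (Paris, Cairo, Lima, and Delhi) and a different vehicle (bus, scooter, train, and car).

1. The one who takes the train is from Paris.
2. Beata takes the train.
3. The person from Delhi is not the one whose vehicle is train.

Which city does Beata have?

With clues 1–2, Cairo, Delhi, and Lima are impossible for Beata's city.
That leaves Paris.

Paris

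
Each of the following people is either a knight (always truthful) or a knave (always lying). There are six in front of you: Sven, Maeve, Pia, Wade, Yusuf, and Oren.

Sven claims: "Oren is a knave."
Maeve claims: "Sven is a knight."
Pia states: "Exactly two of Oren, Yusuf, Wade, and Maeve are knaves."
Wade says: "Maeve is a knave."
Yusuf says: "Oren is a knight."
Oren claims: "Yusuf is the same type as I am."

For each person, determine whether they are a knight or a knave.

Sven: knave, Maeve: knave, Pia: knave, Wade: knight, Yusuf: knight, Oren: knight

Consider Sven. Suppose Sven is a knight.
Then no assignment of the remaining roles makes every statement match its speaker's type — contradiction.
So Sven is a knave.
With that fixed, Maeve's statement is false, so Maeve is a knave.
With that fixed, Wade's statement is true, so Wade is a knight.
Consider Pia. Suppose Pia is a knight.
Then no assignment of the remaining roles makes every statement match its speaker's type — contradiction.
So Pia is a knave.
Consider Yusuf. Suppose Yusuf is a knave.
Then whichever role Oren has, Oren's statement has the wrong truth value — contradiction.
So Yusuf is a knight.
Consider Oren. Suppose Oren is a knave.
Then Sven's statement comes out true, contradicting Sven being a knave.
So Oren is a knight.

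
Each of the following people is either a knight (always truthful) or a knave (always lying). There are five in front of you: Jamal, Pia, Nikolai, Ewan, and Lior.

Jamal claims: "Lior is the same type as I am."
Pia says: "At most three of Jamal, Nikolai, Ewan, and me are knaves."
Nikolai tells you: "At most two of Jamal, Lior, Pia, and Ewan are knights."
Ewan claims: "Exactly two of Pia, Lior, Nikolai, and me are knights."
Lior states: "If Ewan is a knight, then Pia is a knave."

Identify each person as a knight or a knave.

Jamal: knave, Pia: knight, Nikolai: knight, Ewan: knave, Lior: knight

Consider Jamal. Suppose Jamal is a knight.
Then no assignment of the remaining roles makes every statement match its speaker's type — contradiction.
So Jamal is a knave.
Consider Pia. Suppose Pia is a knave.
Then no assignment of the remaining roles makes every statement match its speaker's type — contradiction.
So Pia is a knight.
Consider Nikolai. Suppose Nikolai is a knave.
Then no assignment of the remaining roles makes every statement match its speaker's type — contradiction.
So Nikolai is a knight.
Consider Ewan. Suppose Ewan is a knight.
Then Ewan's own statement would have to be true, but it can't be — contradiction.
So Ewan is a knave.
With that fixed, Lior's statement is true, so Lior is a knight.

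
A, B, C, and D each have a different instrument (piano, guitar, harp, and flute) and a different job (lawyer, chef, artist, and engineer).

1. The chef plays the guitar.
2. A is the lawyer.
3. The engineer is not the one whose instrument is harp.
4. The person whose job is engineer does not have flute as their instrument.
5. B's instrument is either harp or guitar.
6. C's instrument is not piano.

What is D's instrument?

With clues 1–6, flute, guitar, and harp are impossible for D's instrument.
That leaves piano.

piano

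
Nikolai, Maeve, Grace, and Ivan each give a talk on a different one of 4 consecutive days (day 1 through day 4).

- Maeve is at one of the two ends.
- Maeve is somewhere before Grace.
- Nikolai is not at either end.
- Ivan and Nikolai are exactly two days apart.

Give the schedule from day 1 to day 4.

From clue 1: Maeve is in {1,4}.
From clues 1–2: Maeve → day 1.
From clues 1–3: Nikolai is in {2,3}.
From clues 1–4: Nikolai → day 2, Grace → day 3, Ivan → day 4.

Maeve, Nikolai, Grace, Ivan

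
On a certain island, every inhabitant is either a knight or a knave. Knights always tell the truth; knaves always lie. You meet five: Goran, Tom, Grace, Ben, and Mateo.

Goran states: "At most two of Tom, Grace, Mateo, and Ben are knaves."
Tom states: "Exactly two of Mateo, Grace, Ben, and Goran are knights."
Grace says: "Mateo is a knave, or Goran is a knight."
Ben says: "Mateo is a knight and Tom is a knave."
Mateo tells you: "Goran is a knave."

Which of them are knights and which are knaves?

Goran: knight, Tom: knight, Grace: knight, Ben: knave, Mateo: knave

Consider Goran. Suppose Goran is a knave.
Then no assignment of the remaining roles makes every statement match its speaker's type — contradiction.
So Goran is a knight.
With that fixed, Grace's statement is true, so Grace is a knight.
With that fixed, Mateo's statement is false, so Mateo is a knave.
With that fixed, Ben's statement is false, so Ben is a knave.
With that fixed, Tom's statement is true, so Tom is a knight.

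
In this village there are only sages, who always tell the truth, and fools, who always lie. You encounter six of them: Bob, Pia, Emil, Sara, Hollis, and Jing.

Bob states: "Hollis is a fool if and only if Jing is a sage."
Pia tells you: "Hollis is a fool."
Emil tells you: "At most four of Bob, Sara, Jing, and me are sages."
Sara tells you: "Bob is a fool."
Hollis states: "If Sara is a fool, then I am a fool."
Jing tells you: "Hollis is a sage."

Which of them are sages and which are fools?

Bob: fool, Pia: fool, Emil: sage, Sara: sage, Hollis: sage, Jing: sage

Regardless of anyone's role, Emil's statement is true, so Emil is a sage.
Consider Bob. Suppose Bob is a sage.
Then no assignment of the remaining roles makes every statement match its speaker's type — contradiction.
So Bob is a fool.
With that fixed, Sara's statement is true, so Sara is a sage.
With that fixed, Hollis's statement is true, so Hollis is a sage.
With that fixed, Jing's statement is true, so Jing is a sage.
With that fixed, Pia's statement is false, so Pia is a fool.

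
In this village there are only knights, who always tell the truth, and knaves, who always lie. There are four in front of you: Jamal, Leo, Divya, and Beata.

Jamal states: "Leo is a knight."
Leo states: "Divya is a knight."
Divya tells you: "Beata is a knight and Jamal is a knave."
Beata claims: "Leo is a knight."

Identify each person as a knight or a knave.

Jamal: knave, Leo: knave, Divya: knave, Beata: knave

Consider Jamal. Suppose Jamal is a knight.
Then no assignment of the remaining roles makes every statement match its speaker's type — contradiction.
So Jamal is a knave.
Consider Leo. Suppose Leo is a knight.
Then Jamal's statement comes out true, contradicting Jamal being a knave.
So Leo is a knave.
With that fixed, Beata's statement is false, so Beata is a knave.
With that fixed, Divya's statement is false, so Divya is a knave.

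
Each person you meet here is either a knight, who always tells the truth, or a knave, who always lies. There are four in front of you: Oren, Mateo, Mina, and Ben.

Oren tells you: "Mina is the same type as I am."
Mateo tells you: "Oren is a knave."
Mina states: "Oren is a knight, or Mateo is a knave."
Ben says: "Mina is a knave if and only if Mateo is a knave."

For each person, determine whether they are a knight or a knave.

Oren: knight, Mateo: knave, Mina: knight, Ben: knave

Consider Oren. Suppose Oren is a knave.
Then no assignment of the remaining roles makes every statement match its speaker's type — contradiction.
So Oren is a knight.
With that fixed, Mateo's statement is false, so Mateo is a knave.
With that fixed, Mina's statement is true, so Mina is a knight.
With that fixed, Ben's statement is false, so Ben is a knave.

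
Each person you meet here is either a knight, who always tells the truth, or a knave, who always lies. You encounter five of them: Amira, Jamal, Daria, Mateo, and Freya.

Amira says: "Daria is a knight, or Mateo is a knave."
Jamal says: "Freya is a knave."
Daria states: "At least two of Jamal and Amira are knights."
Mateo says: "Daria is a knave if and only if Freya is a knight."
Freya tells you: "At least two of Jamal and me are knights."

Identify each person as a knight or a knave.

Amira: knight, Jamal: knight, Daria: knight, Mateo: knight, Freya: knave

Consider Amira. Suppose Amira is a knave.
Then no assignment of the remaining roles makes every statement match its speaker's type — contradiction.
So Amira is a knight.
Consider Jamal. Suppose Jamal is a knave.
Then no assignment of the remaining roles makes every statement match its speaker's type — contradiction.
So Jamal is a knight.
With that fixed, Daria's statement is true, so Daria is a knight.
Consider Mateo. Suppose Mateo is a knave.
Then no assignment of the remaining roles makes every statement match its speaker's type — contradiction.
So Mateo is a knight.
Consider Freya. Suppose Freya is a knight.
Then Jamal's statement comes out false, contradicting Jamal being a knight.
So Freya is a knave.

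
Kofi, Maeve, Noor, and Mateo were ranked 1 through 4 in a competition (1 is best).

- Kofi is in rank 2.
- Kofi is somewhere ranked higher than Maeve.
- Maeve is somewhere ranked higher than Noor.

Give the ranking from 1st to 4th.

From clue 1: Kofi → rank 2.
From clues 1–2: Maeve is in {3,4}.
From clues 1–3: Mateo → rank 1, Maeve → rank 3, Noor → rank 4.

Mateo, Kofi, Maeve, Noor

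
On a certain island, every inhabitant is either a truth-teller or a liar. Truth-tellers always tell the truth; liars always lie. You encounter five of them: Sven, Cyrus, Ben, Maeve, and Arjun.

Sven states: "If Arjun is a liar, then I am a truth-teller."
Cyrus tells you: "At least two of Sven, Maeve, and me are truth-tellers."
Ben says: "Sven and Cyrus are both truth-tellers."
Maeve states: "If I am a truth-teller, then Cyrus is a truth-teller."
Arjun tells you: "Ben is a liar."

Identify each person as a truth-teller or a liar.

Sven: truth-teller, Cyrus: truth-teller, Ben: truth-teller, Maeve: truth-teller, Arjun: liar

Consider Sven. Suppose Sven is a liar.
Then no assignment of the remaining roles makes every statement match its speaker's type — contradiction.
So Sven is a truth-teller.
Consider Cyrus. Suppose Cyrus is a liar.
Then whichever role Maeve has, Maeve's statement has the wrong truth value — contradiction.
So Cyrus is a truth-teller.
With that fixed, Ben's statement is true, so Ben is a truth-teller.
With that fixed, Maeve's statement is true, so Maeve is a truth-teller.
With that fixed, Arjun's statement is false, so Arjun is a liar.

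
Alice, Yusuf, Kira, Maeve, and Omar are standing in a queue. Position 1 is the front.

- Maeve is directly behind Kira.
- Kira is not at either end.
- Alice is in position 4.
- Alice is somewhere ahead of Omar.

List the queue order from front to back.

Yusuf, Kira, Maeve, Alice, Omar

From clue 1: Kira is in {1,2,3,4}.
From clues 1–2: Kira is in {2,3,4}.
From clues 1–3: Kira → position 2, Maeve → position 3, Alice → position 4.
From clues 1–4: Yusuf → position 1, Omar → position 5.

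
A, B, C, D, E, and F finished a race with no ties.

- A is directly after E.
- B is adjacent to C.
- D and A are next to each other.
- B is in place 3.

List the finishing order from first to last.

F, C, B, E, A, D

From clue 1: A is in {2,3,4,5,6}.
From clues 1–3: A is in {2,3,4,5}.
From clues 1–4: F → place 1, C → place 2, B → place 3, E → place 4, A → place 5, D → place 6.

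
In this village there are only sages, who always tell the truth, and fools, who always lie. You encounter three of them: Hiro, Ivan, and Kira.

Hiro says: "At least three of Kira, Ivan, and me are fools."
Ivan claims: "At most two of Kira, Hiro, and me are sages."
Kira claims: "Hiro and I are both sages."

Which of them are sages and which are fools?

Consider Hiro. Suppose Hiro is a sage.
Then Hiro's own statement would have to be true, but it can't be — contradiction.
So Hiro is a fool.
With that fixed, Ivan's statement is true, so Ivan is a sage.
With that fixed, Kira's statement is false, so Kira is a fool.

Hiro: fool, Ivan: sage, Kira: fool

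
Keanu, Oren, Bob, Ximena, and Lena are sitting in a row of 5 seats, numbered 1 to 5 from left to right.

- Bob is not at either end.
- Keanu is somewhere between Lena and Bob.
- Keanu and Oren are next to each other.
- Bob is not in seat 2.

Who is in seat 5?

Ximena

With clue 1, Bob is ruled out for seat 5.
With clues 1–2, Keanu is ruled out for seat 5.
With clues 1–3, Oren is ruled out for seat 5.
With clues 1–4, Lena is ruled out for seat 5.
So seat 5 is Ximena.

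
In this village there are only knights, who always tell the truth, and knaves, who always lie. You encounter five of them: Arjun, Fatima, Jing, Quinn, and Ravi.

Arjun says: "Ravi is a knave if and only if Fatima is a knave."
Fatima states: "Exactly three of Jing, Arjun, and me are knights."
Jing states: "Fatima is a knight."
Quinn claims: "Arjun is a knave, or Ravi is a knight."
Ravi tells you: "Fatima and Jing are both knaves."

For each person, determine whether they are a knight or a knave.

Arjun: knave, Fatima: knave, Jing: knave, Quinn: knight, Ravi: knight

Consider Arjun. Suppose Arjun is a knight.
Then no assignment of the remaining roles makes every statement match its speaker's type — contradiction.
So Arjun is a knave.
With that fixed, Fatima's statement is false, so Fatima is a knave.
With that fixed, Jing's statement is false, so Jing is a knave.
With that fixed, Quinn's statement is true, so Quinn is a knight.
With that fixed, Ravi's statement is true, so Ravi is a knight.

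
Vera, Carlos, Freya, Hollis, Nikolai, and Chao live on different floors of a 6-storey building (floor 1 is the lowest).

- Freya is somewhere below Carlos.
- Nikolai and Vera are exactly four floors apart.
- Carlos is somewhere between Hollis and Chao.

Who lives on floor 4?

Carlos

With clues 1–2, Nikolai and Vera are ruled out for floor 4.
With clues 1–3, Chao, Freya, and Hollis are ruled out for floor 4.
So floor 4 is Carlos.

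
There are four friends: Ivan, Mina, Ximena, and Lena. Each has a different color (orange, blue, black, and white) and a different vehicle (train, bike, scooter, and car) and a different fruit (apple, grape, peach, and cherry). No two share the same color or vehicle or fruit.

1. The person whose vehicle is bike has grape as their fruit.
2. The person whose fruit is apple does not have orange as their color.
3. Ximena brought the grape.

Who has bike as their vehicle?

With clues 1–3, Ivan, Lena, and Mina are impossible for the one with vehicle bike.
That leaves Ximena.

Ximena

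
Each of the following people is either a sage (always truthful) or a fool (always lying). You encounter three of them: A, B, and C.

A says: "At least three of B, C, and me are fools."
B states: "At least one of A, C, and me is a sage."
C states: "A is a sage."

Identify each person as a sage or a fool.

Consider A. Suppose A is a sage.
Then A's own statement would have to be true, but it can't be — contradiction.
So A is a fool.
With that fixed, C's statement is false, so C is a fool.
Consider B. Suppose B is a fool.
Then A's statement comes out true, contradicting A being a fool.
So B is a sage.

A: fool, B: sage, C: fool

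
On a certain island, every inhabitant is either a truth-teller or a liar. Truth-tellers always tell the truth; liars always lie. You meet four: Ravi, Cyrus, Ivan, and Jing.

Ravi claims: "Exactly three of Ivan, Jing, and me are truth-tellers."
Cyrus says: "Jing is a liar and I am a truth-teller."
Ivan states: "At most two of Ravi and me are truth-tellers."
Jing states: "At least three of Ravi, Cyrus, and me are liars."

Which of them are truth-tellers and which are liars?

Ravi: liar, Cyrus: truth-teller, Ivan: truth-teller, Jing: liar

Regardless of anyone's role, Ivan's statement is true, so Ivan is a truth-teller.
Consider Ravi. Suppose Ravi is a truth-teller.
Then no assignment of the remaining roles makes every statement match its speaker's type — contradiction.
So Ravi is a liar.
Consider Cyrus. Suppose Cyrus is a liar.
Then whichever role Jing has, Jing's statement has the wrong truth value — contradiction.
So Cyrus is a truth-teller.
With that fixed, Jing's statement is false, so Jing is a liar.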